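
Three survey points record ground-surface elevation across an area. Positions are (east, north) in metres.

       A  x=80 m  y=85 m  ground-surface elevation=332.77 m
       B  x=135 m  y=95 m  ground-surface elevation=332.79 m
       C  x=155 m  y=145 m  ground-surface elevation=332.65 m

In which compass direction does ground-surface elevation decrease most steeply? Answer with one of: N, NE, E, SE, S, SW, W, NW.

N

Taking A as reference: B−A = (55, 10, +0.02); C−A = (75, 60, -0.12).
Determinant of the coordinate differences = 55·60 − 75·10 = 2550.
∂z/∂x = [(+0.02)·60 − (-0.12)·10] / 2550 = +0.0009412
∂z/∂y = [55·(-0.12) − 75·(+0.02)] / 2550 = -0.003176
Steepest decrease is along −∇f = (-0.0009412 E, +0.003176 N) → north.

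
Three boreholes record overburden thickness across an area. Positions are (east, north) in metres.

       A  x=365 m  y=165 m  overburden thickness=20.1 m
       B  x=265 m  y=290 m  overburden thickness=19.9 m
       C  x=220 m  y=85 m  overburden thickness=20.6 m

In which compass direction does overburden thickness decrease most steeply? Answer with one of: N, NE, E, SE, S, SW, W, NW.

NE

Three-point gradient (reference A): Δ to B = (-100, 125, -0.2), Δ to C = (-145, -80, +0.5).
∂d/∂x = -0.001780, ∂d/∂y = -0.003024 (det = 26125).
Steepest decrease is along −∇f = (+0.001780 E, +0.003024 N) → northeast.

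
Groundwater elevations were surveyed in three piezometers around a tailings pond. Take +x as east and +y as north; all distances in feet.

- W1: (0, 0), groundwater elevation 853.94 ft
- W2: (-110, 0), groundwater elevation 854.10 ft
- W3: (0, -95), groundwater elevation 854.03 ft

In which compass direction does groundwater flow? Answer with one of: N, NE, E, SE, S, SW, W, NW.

NE

∂h/∂x = (854.10 − 853.94) / (-110 − 0) = -0.001455
∂h/∂y = (854.03 − 853.94) / (-95 − 0) = -0.0009474
Flow = −∇h = (+0.001455 east, +0.0009474 north), which points northeast.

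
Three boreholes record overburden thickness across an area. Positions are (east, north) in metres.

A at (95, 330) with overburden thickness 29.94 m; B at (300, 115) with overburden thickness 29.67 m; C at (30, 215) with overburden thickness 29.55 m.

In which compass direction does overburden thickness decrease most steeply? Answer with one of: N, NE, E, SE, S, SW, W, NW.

SW

Taking A as reference: B−A = (205, -215, -0.27); C−A = (-65, -115, -0.39).
Solve a·Δx + b·Δy = Δd: det = 205·(-115) − (-65)·(-215) = -37550.
∂d/∂x = [(-0.27)·(-115) − (-0.39)·(-215)] / -37550 = +0.001406
∂d/∂y = [205·(-0.39) − (-65)·(-0.27)] / -37550 = +0.002597
Steepest decrease is along −∇f = (-0.001406 E, -0.002597 N) → southwest.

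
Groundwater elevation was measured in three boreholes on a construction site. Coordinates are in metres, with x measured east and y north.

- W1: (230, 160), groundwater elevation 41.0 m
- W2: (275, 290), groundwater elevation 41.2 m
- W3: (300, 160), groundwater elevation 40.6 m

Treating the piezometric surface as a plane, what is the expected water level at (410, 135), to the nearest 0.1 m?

With h = a·x + b·y + c and W1 as origin, the differences give:
  45·a + 130·b = +0.2
  70·a + 0·b = -0.4
Eliminate b (×0 and ×130, subtract): -9100·a = 52.00 → a = ∂h/∂x = -0.005714
Back-substitute: b = ∂h/∂y = +0.003516.
h(410, 135) = 41.0 + (-0.005714)·(180) + (+0.003516)·(-25) = 41.0 -1.029 -0.088 = 39.884 m.

39.9 m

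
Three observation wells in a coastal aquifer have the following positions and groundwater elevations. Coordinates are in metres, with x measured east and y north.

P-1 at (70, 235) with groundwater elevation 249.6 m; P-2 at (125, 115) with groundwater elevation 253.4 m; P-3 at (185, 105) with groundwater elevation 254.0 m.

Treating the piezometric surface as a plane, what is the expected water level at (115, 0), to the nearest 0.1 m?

Differences from P-1: to P-2 (Δx, Δy, Δh) = (55, -120, +3.8); to P-3 = (115, -130, +4.4).
Solve a·Δx + b·Δy = Δh: det = 55·(-130) − 115·(-120) = 6650.
∂h/∂x = [(+3.8)·(-130) − (+4.4)·(-120)] / 6650 = +0.005113
∂h/∂y = [55·(+4.4) − 115·(+3.8)] / 6650 = -0.02932
h(115, 0) = 249.6 + (+0.005113)·(45) + (-0.02932)·(-235) = 249.6 +0.230 +6.891 = 256.721 m.

256.7 m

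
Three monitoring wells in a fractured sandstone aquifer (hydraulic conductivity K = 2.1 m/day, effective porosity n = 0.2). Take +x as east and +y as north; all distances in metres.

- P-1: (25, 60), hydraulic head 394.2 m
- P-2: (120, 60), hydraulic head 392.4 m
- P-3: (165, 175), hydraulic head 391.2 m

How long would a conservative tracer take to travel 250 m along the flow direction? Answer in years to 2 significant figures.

3.4 years

Taking P-1 as reference: P-2−P-1 = (95, 0, -1.8); P-3−P-1 = (140, 115, -3.0).
Determinant of the coordinate differences = 95·115 − 140·0 = 10925.
∂h/∂x = [(-1.8)·115 − (-3.0)·0] / 10925 = -0.01895
∂h/∂y = [95·(-3.0) − 140·(-1.8)] / 10925 = -0.003021
|∇h| = √(-0.01895² + -0.003021²) = 0.01919
Seepage velocity v = K·i/n = 2.1 × 0.01919 / 0.2 = 0.2015 m/day.
t = 250 / 0.2015 = 1241 days = 3.4 years.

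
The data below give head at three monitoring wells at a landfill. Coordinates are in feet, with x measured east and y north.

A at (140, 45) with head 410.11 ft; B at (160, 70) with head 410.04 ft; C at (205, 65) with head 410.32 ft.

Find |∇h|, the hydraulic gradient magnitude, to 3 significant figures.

0.00897

Differences from A: to B (Δx, Δy, Δh) = (20, 25, -0.07); to C = (65, 20, +0.21).
Solve a·Δx + b·Δy = Δh: det = 20·20 − 65·25 = -1225.
∂h/∂x = [(-0.07)·20 − (+0.21)·25] / -1225 = +0.005429
∂h/∂y = [20·(+0.21) − 65·(-0.07)] / -1225 = -0.007143
|∇h| = √(0.005429² + -0.007143²) = 0.008972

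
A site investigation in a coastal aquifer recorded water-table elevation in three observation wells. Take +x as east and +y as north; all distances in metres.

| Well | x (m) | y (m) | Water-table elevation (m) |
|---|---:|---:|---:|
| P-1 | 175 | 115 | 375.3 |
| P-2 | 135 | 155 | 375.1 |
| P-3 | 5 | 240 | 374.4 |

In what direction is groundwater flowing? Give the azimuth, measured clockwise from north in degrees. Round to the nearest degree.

260°

With h = a·x + b·y + c and P-1 as origin, the differences give:
  (-40)·a + 40·b = -0.2
  (-170)·a + 125·b = -0.9
Eliminate b (×125 and ×40, subtract): 1800·a = 11.00 → a = ∂h/∂x = +0.006111
Back-substitute: b = ∂h/∂y = +0.001111.
Flow direction (−∇h) has components (-0.006111 E, -0.001111 N).
Azimuth = atan2(E, N) = atan2(-0.006111, -0.001111) = 259.7° ≈ 260°.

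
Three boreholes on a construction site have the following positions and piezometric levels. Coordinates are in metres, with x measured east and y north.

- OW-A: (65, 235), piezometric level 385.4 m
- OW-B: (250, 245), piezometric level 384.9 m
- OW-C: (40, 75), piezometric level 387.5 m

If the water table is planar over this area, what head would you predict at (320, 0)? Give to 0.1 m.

Taking OW-A as reference: OW-B−OW-A = (185, 10, -0.5); OW-C−OW-A = (-25, -160, +2.1).
Solve a·Δx + b·Δy = Δh: det = 185·(-160) − (-25)·10 = -29350.
∂h/∂x = [(-0.5)·(-160) − (+2.1)·10] / -29350 = -0.002010
∂h/∂y = [185·(+2.1) − (-25)·(-0.5)] / -29350 = -0.01281
h(320, 0) = 385.4 + (-0.002010)·(255) + (-0.01281)·(-235) = 385.4 -0.513 +3.011 = 387.898 m.

387.9 m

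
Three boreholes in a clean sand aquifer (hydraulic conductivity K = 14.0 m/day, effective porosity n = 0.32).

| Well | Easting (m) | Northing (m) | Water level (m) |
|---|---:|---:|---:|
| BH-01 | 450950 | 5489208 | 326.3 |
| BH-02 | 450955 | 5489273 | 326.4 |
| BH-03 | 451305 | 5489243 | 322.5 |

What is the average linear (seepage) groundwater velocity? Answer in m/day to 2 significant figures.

Taking BH-01 as reference: BH-02−BH-01 = (5, 65, +0.1); BH-03−BH-01 = (355, 35, -3.8).
Solve a·Δx + b·Δy = Δh: det = 5·35 − 355·65 = -22900.
∂h/∂x = [(+0.1)·35 − (-3.8)·65] / -22900 = -0.01094
∂h/∂y = [5·(-3.8) − 355·(+0.1)] / -22900 = +0.002380
|∇h| = √(-0.01094² + 0.002380²) = 0.0112
Seepage velocity v = K·i/n = 14.0 × 0.0112 / 0.32 = 0.49 m/day.

0.49 m/day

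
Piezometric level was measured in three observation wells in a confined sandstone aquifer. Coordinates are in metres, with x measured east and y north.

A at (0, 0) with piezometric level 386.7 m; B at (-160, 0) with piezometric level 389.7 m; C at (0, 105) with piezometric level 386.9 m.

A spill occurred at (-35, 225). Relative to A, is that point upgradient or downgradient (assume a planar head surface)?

∂h/∂x = (389.7 − 386.7) / (-160 − 0) = -0.01875
∂h/∂y = (386.9 − 386.7) / (105 − 0) = +0.001905
Head at (-35, 225) = 386.7 + (-0.01875)·(-35) + (+0.001905)·(225) = 387.78 m.
That is higher than the 386.7 m at A, so the point is upgradient.

upgradient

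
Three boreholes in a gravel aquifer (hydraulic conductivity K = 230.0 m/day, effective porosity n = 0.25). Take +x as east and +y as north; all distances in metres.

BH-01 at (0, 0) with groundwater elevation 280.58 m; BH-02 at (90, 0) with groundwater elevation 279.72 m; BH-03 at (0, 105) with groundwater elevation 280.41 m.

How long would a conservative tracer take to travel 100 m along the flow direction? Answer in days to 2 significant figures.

11 days

∂h/∂x = (279.72 − 280.58) / (90 − 0) = -0.009556
∂h/∂y = (280.41 − 280.58) / (105 − 0) = -0.001619
|∇h| = √(-0.009556² + -0.001619²) = 0.009692
Seepage velocity v = K·i/n = 230.0 × 0.009692 / 0.25 = 8.917 m/day.
t = 100 / 8.917 = 11.21 days.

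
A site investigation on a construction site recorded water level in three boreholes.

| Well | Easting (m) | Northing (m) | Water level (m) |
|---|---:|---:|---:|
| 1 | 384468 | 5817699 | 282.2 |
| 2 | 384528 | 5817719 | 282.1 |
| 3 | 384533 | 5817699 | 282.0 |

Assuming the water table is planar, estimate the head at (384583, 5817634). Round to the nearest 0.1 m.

With h = a·x + b·y + c and 1 as origin, the differences give:
  60·a + 20·b = -0.1
  65·a + 0·b = -0.2
Eliminate b (×0 and ×20, subtract): -1300·a = 4.00 → a = ∂h/∂x = -0.003077
Back-substitute: b = ∂h/∂y = +0.004231.
h(384583, 5817634) = 282.2 + (-0.003077)·(115) + (+0.004231)·(-65) = 282.2 -0.354 -0.275 = 281.571 m.

281.6 m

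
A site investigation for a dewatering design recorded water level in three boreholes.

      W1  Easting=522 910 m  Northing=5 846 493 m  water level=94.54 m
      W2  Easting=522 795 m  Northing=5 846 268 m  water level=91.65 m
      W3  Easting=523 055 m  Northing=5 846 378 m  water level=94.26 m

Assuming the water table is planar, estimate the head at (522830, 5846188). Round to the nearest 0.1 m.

Differences from W1: to W2 (Δx, Δy, Δh) = (-115, -225, -2.89); to W3 = (145, -115, -0.28).
Solve a·Δx + b·Δy = Δh: det = (-115)·(-115) − 145·(-225) = 45850.
∂h/∂x = [(-2.89)·(-115) − (-0.28)·(-225)] / 45850 = +0.005875
∂h/∂y = [(-115)·(-0.28) − 145·(-2.89)] / 45850 = +0.009842
h(522830, 5846188) = 94.54 + (+0.005875)·(-80) + (+0.009842)·(-305) = 94.54 -0.470 -3.002 = 91.068 m.

91.1 m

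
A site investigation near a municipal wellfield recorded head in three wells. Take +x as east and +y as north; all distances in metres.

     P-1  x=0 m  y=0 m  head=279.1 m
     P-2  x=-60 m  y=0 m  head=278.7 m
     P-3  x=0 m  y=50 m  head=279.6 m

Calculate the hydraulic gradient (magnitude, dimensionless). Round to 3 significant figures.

∂h/∂x = (278.7 − 279.1) / (-60 − 0) = +0.006667
∂h/∂y = (279.6 − 279.1) / (50 − 0) = +0.01000
|∇h| = √(0.006667² + 0.01000²) = 0.01202

0.0120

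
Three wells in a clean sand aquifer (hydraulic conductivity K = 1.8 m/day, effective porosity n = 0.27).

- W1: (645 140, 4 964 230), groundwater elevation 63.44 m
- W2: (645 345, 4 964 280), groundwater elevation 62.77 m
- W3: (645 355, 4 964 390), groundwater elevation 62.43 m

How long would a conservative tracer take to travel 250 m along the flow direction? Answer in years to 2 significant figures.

27 years

Taking W1 as reference: W2−W1 = (205, 50, -0.67); W3−W1 = (215, 160, -1.01).
Determinant of the coordinate differences = 205·160 − 215·50 = 22050.
∂h/∂x = [(-0.67)·160 − (-1.01)·50] / 22050 = -0.002571
∂h/∂y = [205·(-1.01) − 215·(-0.67)] / 22050 = -0.002857
|∇h| = √(-0.002571² + -0.002857²) = 0.003843
Seepage velocity v = K·i/n = 1.8 × 0.003843 / 0.27 = 0.02562 m/day.
t = 250 / 0.02562 = 9758 days = 26.7 years.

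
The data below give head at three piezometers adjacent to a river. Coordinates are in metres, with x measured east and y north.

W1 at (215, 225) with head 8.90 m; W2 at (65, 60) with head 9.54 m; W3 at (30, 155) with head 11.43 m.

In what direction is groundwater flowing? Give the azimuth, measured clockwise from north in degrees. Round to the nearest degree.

Differences from W1: to W2 (Δx, Δy, Δh) = (-150, -165, +0.64); to W3 = (-185, -70, +2.53).
Solve a·Δx + b·Δy = Δh: det = (-150)·(-70) − (-185)·(-165) = -20025.
∂h/∂x = [(+0.64)·(-70) − (+2.53)·(-165)] / -20025 = -0.01861
∂h/∂y = [(-150)·(+2.53) − (-185)·(+0.64)] / -20025 = +0.01304
Flow direction (−∇h) has components (+0.01861 E, -0.01304 N).
Azimuth = atan2(E, N) = atan2(+0.01861, -0.01304) = 125.0° ≈ 125°.

125°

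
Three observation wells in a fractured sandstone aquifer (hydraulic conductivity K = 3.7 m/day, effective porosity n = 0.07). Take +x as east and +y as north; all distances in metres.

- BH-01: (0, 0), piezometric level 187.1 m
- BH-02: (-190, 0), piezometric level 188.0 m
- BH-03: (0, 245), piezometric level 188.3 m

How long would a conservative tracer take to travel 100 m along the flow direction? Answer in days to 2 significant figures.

∂h/∂x = (188.0 − 187.1) / (-190 − 0) = -0.004737
∂h/∂y = (188.3 − 187.1) / (245 − 0) = +0.004898
|∇h| = √(-0.004737² + 0.004898²) = 0.006814
Seepage velocity v = K·i/n = 3.7 × 0.006814 / 0.07 = 0.3602 m/day.
t = 100 / 0.3602 = 277.6 days.

280 days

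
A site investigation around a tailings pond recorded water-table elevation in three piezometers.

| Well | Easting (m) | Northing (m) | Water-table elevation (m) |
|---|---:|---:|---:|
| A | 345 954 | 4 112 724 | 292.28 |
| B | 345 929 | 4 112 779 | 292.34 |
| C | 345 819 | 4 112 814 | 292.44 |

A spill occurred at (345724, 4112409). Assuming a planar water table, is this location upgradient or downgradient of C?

downgradient

With h = a·x + b·y + c and A as origin, the differences give:
  (-25)·a + 55·b = +0.06
  (-135)·a + 90·b = +0.16
Eliminate b (×90 and ×55, subtract): 5175·a = -3.400 → a = ∂h/∂x = -0.0006570
Back-substitute: b = ∂h/∂y = +0.0007923.
Head at (345724, 4112409) = 292.28 + (-0.0006570)·(-230) + (+0.0007923)·(-315) = 292.18 m.
That is lower than the 292.44 m at C, so the point is downgradient.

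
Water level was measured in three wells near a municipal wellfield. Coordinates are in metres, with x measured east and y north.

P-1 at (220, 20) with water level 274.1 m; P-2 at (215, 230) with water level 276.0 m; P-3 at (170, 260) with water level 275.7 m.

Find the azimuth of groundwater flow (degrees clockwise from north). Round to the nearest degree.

234°

With h = a·x + b·y + c and P-1 as origin, the differences give:
  (-5)·a + 210·b = +1.9
  (-50)·a + 240·b = +1.6
Eliminate b (×240 and ×210, subtract): 9300·a = 120.00 → a = ∂h/∂x = +0.01290
Back-substitute: b = ∂h/∂y = +0.009355.
Flow direction (−∇h) has components (-0.01290 E, -0.009355 N).
Azimuth = atan2(E, N) = atan2(-0.01290, -0.009355) = 234.1° ≈ 234°.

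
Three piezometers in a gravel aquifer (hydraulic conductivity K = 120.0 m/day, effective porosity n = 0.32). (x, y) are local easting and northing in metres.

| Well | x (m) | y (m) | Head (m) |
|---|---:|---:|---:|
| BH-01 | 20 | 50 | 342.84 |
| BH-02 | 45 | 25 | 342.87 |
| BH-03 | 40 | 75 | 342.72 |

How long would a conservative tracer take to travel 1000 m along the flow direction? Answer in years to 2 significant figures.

1.9 years

Three-point gradient (reference BH-01): Δ to BH-02 = (25, -25, +0.03), Δ to BH-03 = (20, 25, -0.12).
∂h/∂x = -0.002000, ∂h/∂y = -0.003200 (det = 1125).
|∇h| = √(-0.002000² + -0.003200²) = 0.003774
Seepage velocity v = K·i/n = 120.0 × 0.003774 / 0.32 = 1.415 m/day.
t = 1000 / 1.415 = 706.7 days = 1.93 years.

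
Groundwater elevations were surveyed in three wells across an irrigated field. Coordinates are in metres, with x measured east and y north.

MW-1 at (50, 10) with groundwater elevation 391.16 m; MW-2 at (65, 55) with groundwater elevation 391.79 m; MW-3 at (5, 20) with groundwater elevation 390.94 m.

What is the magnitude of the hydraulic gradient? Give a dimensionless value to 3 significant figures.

With h = a·x + b·y + c and MW-1 as origin, the differences give:
  15·a + 45·b = +0.63
  (-45)·a + 10·b = -0.22
Eliminate b (×10 and ×45, subtract): 2175·a = 16.200 → a = ∂h/∂x = +0.007448
Back-substitute: b = ∂h/∂y = +0.01152.
|∇h| = √(0.007448² + 0.01152²) = 0.01372

0.0137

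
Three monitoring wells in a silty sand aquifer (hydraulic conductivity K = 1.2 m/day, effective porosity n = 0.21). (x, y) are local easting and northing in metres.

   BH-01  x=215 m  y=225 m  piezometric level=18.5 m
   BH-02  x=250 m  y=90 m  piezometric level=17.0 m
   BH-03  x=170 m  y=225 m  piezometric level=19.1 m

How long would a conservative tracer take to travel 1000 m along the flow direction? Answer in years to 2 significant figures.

Differences from BH-01: to BH-02 (Δx, Δy, Δh) = (35, -135, -1.5); to BH-03 = (-45, 0, +0.6).
Solve a·Δx + b·Δy = Δh: det = 35·0 − (-45)·(-135) = -6075.
∂h/∂x = [(-1.5)·0 − (+0.6)·(-135)] / -6075 = -0.01333
∂h/∂y = [35·(+0.6) − (-45)·(-1.5)] / -6075 = +0.007654
|∇h| = √(-0.01333² + 0.007654²) = 0.01537
Seepage velocity v = K·i/n = 1.2 × 0.01537 / 0.21 = 0.08783 m/day.
t = 1000 / 0.08783 = 1.139e+04 days = 31.2 years.

31 years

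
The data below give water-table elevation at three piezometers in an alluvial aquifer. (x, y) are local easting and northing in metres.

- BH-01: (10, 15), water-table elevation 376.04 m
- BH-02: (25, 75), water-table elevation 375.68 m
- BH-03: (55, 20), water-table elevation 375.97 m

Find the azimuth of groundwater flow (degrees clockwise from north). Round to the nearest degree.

009°

Differences from BH-01: to BH-02 (Δx, Δy, Δh) = (15, 60, -0.36); to BH-03 = (45, 5, -0.07).
Solve a·Δx + b·Δy = Δh: det = 15·5 − 45·60 = -2625.
∂h/∂x = [(-0.36)·5 − (-0.07)·60] / -2625 = -0.0009143
∂h/∂y = [15·(-0.07) − 45·(-0.36)] / -2625 = -0.005771
Flow direction (−∇h) has components (+0.0009143 E, +0.005771 N).
Azimuth = atan2(E, N) = atan2(+0.0009143, +0.005771) = 9.0° ≈ 009°.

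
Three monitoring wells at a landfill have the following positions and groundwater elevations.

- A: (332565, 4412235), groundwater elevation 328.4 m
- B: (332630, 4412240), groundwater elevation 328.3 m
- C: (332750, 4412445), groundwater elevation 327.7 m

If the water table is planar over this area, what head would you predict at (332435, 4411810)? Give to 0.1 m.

329.5 m

Taking A as reference: B−A = (65, 5, -0.1); C−A = (185, 210, -0.7).
Determinant of the coordinate differences = 65·210 − 185·5 = 12725.
∂h/∂x = [(-0.1)·210 − (-0.7)·5] / 12725 = -0.001375
∂h/∂y = [65·(-0.7) − 185·(-0.1)] / 12725 = -0.002122
h(332435, 4411810) = 328.4 + (-0.001375)·(-130) + (-0.002122)·(-425) = 328.4 +0.179 +0.902 = 329.481 m.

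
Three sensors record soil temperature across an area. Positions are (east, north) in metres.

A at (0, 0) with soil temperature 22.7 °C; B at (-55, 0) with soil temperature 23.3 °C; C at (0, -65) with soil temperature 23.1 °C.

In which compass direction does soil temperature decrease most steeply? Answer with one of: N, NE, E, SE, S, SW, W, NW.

∂T/∂x = (23.3 − 22.7) / (-55 − 0) = -0.01091
∂T/∂y = (23.1 − 22.7) / (-65 − 0) = -0.006154
Steepest decrease is along −∇f = (+0.01091 E, +0.006154 N) → northeast.

NE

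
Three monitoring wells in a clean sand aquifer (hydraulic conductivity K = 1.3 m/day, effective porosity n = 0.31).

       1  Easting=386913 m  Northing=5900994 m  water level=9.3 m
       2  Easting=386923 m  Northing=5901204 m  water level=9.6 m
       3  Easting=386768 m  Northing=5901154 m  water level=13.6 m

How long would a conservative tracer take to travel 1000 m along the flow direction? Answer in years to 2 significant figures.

Taking 1 as reference: 2−1 = (10, 210, +0.3); 3−1 = (-145, 160, +4.3).
Solve a·Δx + b·Δy = Δh: det = 10·160 − (-145)·210 = 32050.
∂h/∂x = [(+0.3)·160 − (+4.3)·210] / 32050 = -0.02668
∂h/∂y = [10·(+4.3) − (-145)·(+0.3)] / 32050 = +0.002699
|∇h| = √(-0.02668² + 0.002699²) = 0.02682
Seepage velocity v = K·i/n = 1.3 × 0.02682 / 0.31 = 0.1125 m/day.
t = 1000 / 0.1125 = 8889 days = 24.3 years.

24 years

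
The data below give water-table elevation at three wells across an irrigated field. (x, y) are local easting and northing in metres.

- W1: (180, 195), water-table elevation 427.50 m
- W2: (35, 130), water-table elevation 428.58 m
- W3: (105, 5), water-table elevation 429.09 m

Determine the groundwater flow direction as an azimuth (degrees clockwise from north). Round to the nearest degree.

With h = a·x + b·y + c and W1 as origin, the differences give:
  (-145)·a + (-65)·b = +1.08
  (-75)·a + (-190)·b = +1.59
Eliminate b (×(-190) and ×(-65), subtract): 22675·a = -101.850 → a = ∂h/∂x = -0.004492
Back-substitute: b = ∂h/∂y = -0.006595.
Flow direction (−∇h) has components (+0.004492 E, +0.006595 N).
Azimuth = atan2(E, N) = atan2(+0.004492, +0.006595) = 34.3° ≈ 034°.

034°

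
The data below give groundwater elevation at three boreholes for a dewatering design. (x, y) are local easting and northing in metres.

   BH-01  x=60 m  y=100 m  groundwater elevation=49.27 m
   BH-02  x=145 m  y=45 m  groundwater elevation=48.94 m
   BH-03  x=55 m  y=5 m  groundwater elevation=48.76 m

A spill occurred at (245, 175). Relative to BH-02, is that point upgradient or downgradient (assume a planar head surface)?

upgradient

Differences from BH-01: to BH-02 (Δx, Δy, Δh) = (85, -55, -0.33); to BH-03 = (-5, -95, -0.51).
Solve a·Δx + b·Δy = Δh: det = 85·(-95) − (-5)·(-55) = -8350.
∂h/∂x = [(-0.33)·(-95) − (-0.51)·(-55)] / -8350 = -0.0003952
∂h/∂y = [85·(-0.51) − (-5)·(-0.33)] / -8350 = +0.005389
Head at (245, 175) = 49.27 + (-0.0003952)·(185) + (+0.005389)·(75) = 49.60 m.
That is higher than the 48.94 m at BH-02, so the point is upgradient.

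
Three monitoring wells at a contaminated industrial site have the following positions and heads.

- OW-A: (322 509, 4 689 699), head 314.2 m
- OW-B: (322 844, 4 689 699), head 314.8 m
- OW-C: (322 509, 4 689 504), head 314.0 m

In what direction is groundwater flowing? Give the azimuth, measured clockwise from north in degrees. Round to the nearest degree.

∂h/∂x = (314.8 − 314.2) / (322844 − 322509) = +0.001791
∂h/∂y = (314.0 − 314.2) / (4689504 − 4689699) = +0.001026
Flow direction (−∇h) has components (-0.001791 E, -0.001026 N).
Azimuth = atan2(E, N) = atan2(-0.001791, -0.001026) = 240.2° ≈ 240°.

240°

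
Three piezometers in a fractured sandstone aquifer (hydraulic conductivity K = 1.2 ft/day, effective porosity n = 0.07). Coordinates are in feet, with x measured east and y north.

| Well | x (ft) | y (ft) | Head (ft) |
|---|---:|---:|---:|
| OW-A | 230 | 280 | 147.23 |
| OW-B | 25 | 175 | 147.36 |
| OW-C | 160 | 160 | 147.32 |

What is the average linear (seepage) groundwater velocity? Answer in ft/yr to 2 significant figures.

4.1 ft/yr

Differences from OW-A: to OW-B (Δx, Δy, Δh) = (-205, -105, +0.13); to OW-C = (-70, -120, +0.09).
Solve a·Δx + b·Δy = Δh: det = (-205)·(-120) − (-70)·(-105) = 17250.
∂h/∂x = [(+0.13)·(-120) − (+0.09)·(-105)] / 17250 = -0.0003565
∂h/∂y = [(-205)·(+0.09) − (-70)·(+0.13)] / 17250 = -0.0005420
|∇h| = √(-0.0003565² + -0.0005420²) = 0.0006487
Seepage velocity v = K·i/n = 1.2 × 0.0006487 / 0.07 = 0.01112 ft/day = 4.062 ft/yr.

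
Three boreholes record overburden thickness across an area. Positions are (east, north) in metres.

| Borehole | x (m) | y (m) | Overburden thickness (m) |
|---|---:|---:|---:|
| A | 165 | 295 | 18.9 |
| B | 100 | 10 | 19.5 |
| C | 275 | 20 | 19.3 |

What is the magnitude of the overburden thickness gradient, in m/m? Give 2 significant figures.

Differences from A: to B (Δx, Δy, Δh) = (-65, -285, +0.6); to C = (110, -275, +0.4).
Solve a·Δx + b·Δy = Δd: det = (-65)·(-275) − 110·(-285) = 49225.
∂d/∂x = [(+0.6)·(-275) − (+0.4)·(-285)] / 49225 = -0.001036
∂d/∂y = [(-65)·(+0.4) − 110·(+0.6)] / 49225 = -0.001869
|∇f| = √(-0.001036² + -0.001869²) = 0.002137 m/m

0.0021 m/m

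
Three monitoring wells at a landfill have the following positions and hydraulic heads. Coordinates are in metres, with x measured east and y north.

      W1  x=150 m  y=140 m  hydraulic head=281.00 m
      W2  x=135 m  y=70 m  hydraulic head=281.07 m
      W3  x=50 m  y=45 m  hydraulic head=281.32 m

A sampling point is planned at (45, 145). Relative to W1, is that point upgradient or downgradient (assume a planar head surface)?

Three-point gradient (reference W1): Δ to W2 = (-15, -70, +0.07), Δ to W3 = (-100, -95, +0.32).
∂h/∂x = -0.002825, ∂h/∂y = -0.0003946 (det = -5575).
Head at (45, 145) = 281.00 + (-0.002825)·(-105) + (-0.0003946)·(5) = 281.29 m.
That is higher than the 281.00 m at W1, so the point is upgradient.

upgradient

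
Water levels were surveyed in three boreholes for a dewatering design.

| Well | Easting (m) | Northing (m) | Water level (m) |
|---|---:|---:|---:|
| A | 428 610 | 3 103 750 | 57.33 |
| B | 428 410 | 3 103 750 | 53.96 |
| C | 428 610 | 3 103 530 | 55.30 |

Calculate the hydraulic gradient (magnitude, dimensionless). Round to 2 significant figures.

∂h/∂x = (53.96 − 57.33) / (428410 − 428610) = +0.01685
∂h/∂y = (55.30 − 57.33) / (3103530 − 3103750) = +0.009227
|∇h| = √(0.01685² + 0.009227²) = 0.01921

0.019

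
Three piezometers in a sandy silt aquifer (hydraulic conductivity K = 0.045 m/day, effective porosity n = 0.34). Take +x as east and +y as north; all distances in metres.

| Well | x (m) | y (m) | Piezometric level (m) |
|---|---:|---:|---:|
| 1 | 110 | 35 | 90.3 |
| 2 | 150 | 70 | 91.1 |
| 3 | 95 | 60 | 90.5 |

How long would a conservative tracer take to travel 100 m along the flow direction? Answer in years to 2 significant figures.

Taking 1 as reference: 2−1 = (40, 35, +0.8); 3−1 = (-15, 25, +0.2).
Determinant of the coordinate differences = 40·25 − (-15)·35 = 1525.
∂h/∂x = [(+0.8)·25 − (+0.2)·35] / 1525 = +0.008525
∂h/∂y = [40·(+0.2) − (-15)·(+0.8)] / 1525 = +0.01311
|∇h| = √(0.008525² + 0.01311²) = 0.01564
Seepage velocity v = K·i/n = 0.045 × 0.01564 / 0.34 = 0.00207 m/day.
t = 100 / 0.00207 = 4.831e+04 days = 132 years.

130 years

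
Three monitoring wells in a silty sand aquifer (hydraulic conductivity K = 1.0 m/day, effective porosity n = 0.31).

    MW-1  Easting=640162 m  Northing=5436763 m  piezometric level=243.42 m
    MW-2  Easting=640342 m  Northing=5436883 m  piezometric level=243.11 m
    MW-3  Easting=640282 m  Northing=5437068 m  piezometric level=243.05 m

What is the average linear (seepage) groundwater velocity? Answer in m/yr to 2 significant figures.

1.7 m/yr

With h = a·x + b·y + c and MW-1 as origin, the differences give:
  180·a + 120·b = -0.31
  120·a + 305·b = -0.37
Eliminate b (×305 and ×120, subtract): 40500·a = -50.150 → a = ∂h/∂x = -0.001238
Back-substitute: b = ∂h/∂y = -0.0007259.
|∇h| = √(-0.001238² + -0.0007259²) = 0.001435
Seepage velocity v = K·i/n = 1.0 × 0.001435 / 0.31 = 0.004629 m/day = 1.691 m/yr.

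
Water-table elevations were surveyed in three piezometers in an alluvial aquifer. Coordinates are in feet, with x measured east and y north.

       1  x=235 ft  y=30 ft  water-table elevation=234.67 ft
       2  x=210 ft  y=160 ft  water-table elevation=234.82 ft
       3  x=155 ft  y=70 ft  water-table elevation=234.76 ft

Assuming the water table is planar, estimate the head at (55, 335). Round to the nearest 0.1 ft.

With h = a·x + b·y + c and 1 as origin, the differences give:
  (-25)·a + 130·b = +0.15
  (-80)·a + 40·b = +0.09
Eliminate b (×40 and ×130, subtract): 9400·a = -5.700 → a = ∂h/∂x = -0.0006064
Back-substitute: b = ∂h/∂y = +0.001037.
h(55, 335) = 234.67 + (-0.0006064)·(-180) + (+0.001037)·(305) = 234.67 +0.109 +0.316 = 235.096 ft.

235.1 ft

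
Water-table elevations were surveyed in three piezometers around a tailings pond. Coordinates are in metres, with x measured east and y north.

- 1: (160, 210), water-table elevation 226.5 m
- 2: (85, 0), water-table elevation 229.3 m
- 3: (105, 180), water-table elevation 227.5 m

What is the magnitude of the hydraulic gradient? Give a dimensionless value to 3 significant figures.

0.0160

Differences from 1: to 2 (Δx, Δy, Δh) = (-75, -210, +2.8); to 3 = (-55, -30, +1.0).
Solve a·Δx + b·Δy = Δh: det = (-75)·(-30) − (-55)·(-210) = -9300.
∂h/∂x = [(+2.8)·(-30) − (+1.0)·(-210)] / -9300 = -0.01355
∂h/∂y = [(-75)·(+1.0) − (-55)·(+2.8)] / -9300 = -0.008495
|∇h| = √(-0.01355² + -0.008495²) = 0.01599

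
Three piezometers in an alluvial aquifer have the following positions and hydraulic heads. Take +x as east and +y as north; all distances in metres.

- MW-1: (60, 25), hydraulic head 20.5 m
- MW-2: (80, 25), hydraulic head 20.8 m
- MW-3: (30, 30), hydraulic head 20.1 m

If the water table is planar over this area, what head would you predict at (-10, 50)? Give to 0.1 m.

Taking MW-1 as reference: MW-2−MW-1 = (20, 0, +0.3); MW-3−MW-1 = (-30, 5, -0.4).
Solve a·Δx + b·Δy = Δh: det = 20·5 − (-30)·0 = 100.
∂h/∂x = [(+0.3)·5 − (-0.4)·0] / 100 = +0.01500
∂h/∂y = [20·(-0.4) − (-30)·(+0.3)] / 100 = +0.01000
h(-10, 50) = 20.5 + (+0.01500)·(-70) + (+0.01000)·(25) = 20.5 -1.050 +0.250 = 19.700 m.

19.7 m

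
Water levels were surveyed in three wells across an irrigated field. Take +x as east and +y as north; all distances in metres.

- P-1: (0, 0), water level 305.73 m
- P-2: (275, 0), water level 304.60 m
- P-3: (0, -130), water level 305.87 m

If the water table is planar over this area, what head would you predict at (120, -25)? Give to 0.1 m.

∂h/∂x = (304.60 − 305.73) / (275 − 0) = -0.004109
∂h/∂y = (305.87 − 305.73) / (-130 − 0) = -0.001077
h(120, -25) = 305.73 + (-0.004109)·(120) + (-0.001077)·(-25) = 305.73 -0.493 +0.027 = 305.264 m.

305.3 m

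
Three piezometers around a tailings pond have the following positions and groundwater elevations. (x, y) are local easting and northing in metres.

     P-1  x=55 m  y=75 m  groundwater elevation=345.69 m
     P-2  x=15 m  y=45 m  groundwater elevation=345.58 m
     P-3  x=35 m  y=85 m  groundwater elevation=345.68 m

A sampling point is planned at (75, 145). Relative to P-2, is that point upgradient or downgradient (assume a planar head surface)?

upgradient

Taking P-1 as reference: P-2−P-1 = (-40, -30, -0.11); P-3−P-1 = (-20, 10, -0.01).
Determinant of the coordinate differences = (-40)·10 − (-20)·(-30) = -1000.
∂h/∂x = [(-0.11)·10 − (-0.01)·(-30)] / -1000 = +0.001400
∂h/∂y = [(-40)·(-0.01) − (-20)·(-0.11)] / -1000 = +0.001800
Head at (75, 145) = 345.69 + (+0.001400)·(20) + (+0.001800)·(70) = 345.84 m.
That is higher than the 345.58 m at P-2, so the point is upgradient.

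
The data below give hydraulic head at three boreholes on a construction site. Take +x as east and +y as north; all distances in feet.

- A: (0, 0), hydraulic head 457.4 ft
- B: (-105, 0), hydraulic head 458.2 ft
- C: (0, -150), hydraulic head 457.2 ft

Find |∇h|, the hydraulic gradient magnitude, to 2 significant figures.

0.0077

∂h/∂x = (458.2 − 457.4) / (-105 − 0) = -0.007619
∂h/∂y = (457.2 − 457.4) / (-150 − 0) = +0.001333
|∇h| = √(-0.007619² + 0.001333²) = 0.007735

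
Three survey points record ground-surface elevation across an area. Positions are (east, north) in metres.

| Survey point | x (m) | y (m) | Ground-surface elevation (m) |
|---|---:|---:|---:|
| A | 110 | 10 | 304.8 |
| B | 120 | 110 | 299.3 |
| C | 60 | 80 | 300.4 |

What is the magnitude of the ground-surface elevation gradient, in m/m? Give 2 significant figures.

0.057 m/m

Taking A as reference: B−A = (10, 100, -5.5); C−A = (-50, 70, -4.4).
Determinant of the coordinate differences = 10·70 − (-50)·100 = 5700.
∂z/∂x = [(-5.5)·70 − (-4.4)·100] / 5700 = +0.009649
∂z/∂y = [10·(-4.4) − (-50)·(-5.5)] / 5700 = -0.05596
|∇f| = √(0.009649² + -0.05596²) = 0.05679 m/m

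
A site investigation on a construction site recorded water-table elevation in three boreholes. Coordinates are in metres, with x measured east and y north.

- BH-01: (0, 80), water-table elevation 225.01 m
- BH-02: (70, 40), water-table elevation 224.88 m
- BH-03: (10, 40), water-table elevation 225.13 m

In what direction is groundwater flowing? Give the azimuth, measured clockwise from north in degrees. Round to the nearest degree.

046°

Taking BH-01 as reference: BH-02−BH-01 = (70, -40, -0.13); BH-03−BH-01 = (10, -40, +0.12).
Determinant of the coordinate differences = 70·(-40) − 10·(-40) = -2400.
∂h/∂x = [(-0.13)·(-40) − (+0.12)·(-40)] / -2400 = -0.004167
∂h/∂y = [70·(+0.12) − 10·(-0.13)] / -2400 = -0.004042
Flow direction (−∇h) has components (+0.004167 E, +0.004042 N).
Azimuth = atan2(E, N) = atan2(+0.004167, +0.004042) = 45.9° ≈ 046°.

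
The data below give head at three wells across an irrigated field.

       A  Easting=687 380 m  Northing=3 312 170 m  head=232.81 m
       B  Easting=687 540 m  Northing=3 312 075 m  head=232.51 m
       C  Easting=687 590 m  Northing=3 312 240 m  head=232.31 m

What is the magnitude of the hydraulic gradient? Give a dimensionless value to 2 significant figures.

Differences from A: to B (Δx, Δy, Δh) = (160, -95, -0.30); to C = (210, 70, -0.50).
Determinant of the coordinate differences = 160·70 − 210·(-95) = 31150.
∂h/∂x = [(-0.30)·70 − (-0.50)·(-95)] / 31150 = -0.002199
∂h/∂y = [160·(-0.50) − 210·(-0.30)] / 31150 = -0.0005457
|∇h| = √(-0.002199² + -0.0005457²) = 0.002266

0.0023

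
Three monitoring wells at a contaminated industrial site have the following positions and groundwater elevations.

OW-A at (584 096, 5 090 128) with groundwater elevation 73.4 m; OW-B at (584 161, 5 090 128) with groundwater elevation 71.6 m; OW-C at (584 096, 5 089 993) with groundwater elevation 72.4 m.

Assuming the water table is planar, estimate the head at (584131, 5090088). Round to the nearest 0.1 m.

72.1 m

∂h/∂x = (71.6 − 73.4) / (584161 − 584096) = -0.02769
∂h/∂y = (72.4 − 73.4) / (5089993 − 5090128) = +0.007407
h(584131, 5090088) = 73.4 + (-0.02769)·(35) + (+0.007407)·(-40) = 73.4 -0.969 -0.296 = 72.134 m.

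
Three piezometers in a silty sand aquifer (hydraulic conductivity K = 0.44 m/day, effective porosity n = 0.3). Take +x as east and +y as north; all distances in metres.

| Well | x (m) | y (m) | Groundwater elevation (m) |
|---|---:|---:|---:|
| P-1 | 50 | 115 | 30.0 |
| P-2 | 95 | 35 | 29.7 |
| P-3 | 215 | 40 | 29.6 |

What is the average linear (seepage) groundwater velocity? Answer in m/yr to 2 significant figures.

With h = a·x + b·y + c and P-1 as origin, the differences give:
  45·a + (-80)·b = -0.3
  165·a + (-75)·b = -0.4
Eliminate b (×(-75) and ×(-80), subtract): 9825·a = -9.50 → a = ∂h/∂x = -0.0009669
Back-substitute: b = ∂h/∂y = +0.003206.
|∇h| = √(-0.0009669² + 0.003206²) = 0.003349
Seepage velocity v = K·i/n = 0.44 × 0.003349 / 0.3 = 0.004912 m/day = 1.794 m/yr.

1.8 m/yr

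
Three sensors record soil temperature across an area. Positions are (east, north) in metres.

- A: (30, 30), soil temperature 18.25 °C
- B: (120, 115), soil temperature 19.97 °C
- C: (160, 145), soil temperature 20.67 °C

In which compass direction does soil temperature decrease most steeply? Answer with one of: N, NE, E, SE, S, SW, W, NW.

Taking A as reference: B−A = (90, 85, +1.72); C−A = (130, 115, +2.42).
Determinant of the coordinate differences = 90·115 − 130·85 = -700.
∂T/∂x = [(+1.72)·115 − (+2.42)·85] / -700 = +0.01129
∂T/∂y = [90·(+2.42) − 130·(+1.72)] / -700 = +0.008286
Steepest decrease is along −∇f = (-0.01129 E, -0.008286 N) → southwest.

SW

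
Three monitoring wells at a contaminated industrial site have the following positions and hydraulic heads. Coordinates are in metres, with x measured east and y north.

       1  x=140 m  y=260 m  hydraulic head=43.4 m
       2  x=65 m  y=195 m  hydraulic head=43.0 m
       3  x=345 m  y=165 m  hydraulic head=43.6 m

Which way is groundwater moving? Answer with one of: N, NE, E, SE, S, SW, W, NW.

SW

Three-point gradient (reference 1): Δ to 2 = (-75, -65, -0.4), Δ to 3 = (205, -95, +0.2).
∂h/∂x = +0.002494, ∂h/∂y = +0.003276 (det = 20450).
Flow = −∇h = (-0.002494 east, -0.003276 north), which points southwest.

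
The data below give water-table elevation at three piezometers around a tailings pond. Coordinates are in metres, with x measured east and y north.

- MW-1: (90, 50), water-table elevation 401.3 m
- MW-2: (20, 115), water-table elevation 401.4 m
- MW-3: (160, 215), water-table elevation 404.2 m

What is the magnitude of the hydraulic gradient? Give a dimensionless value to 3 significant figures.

0.0169

Three-point gradient (reference MW-1): Δ to MW-2 = (-70, 65, +0.1), Δ to MW-3 = (70, 165, +2.9).
∂h/∂x = +0.01068, ∂h/∂y = +0.01304 (det = -16100).
|∇h| = √(0.01068² + 0.01304²) = 0.01686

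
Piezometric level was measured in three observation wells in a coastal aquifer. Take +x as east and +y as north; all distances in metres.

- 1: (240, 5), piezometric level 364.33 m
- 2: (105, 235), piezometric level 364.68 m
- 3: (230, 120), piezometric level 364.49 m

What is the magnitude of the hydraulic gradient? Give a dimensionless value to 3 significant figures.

With h = a·x + b·y + c and 1 as origin, the differences give:
  (-135)·a + 230·b = +0.35
  (-10)·a + 115·b = +0.16
Eliminate b (×115 and ×230, subtract): -13225·a = 3.450 → a = ∂h/∂x = -0.0002609
Back-substitute: b = ∂h/∂y = +0.001369.
|∇h| = √(-0.0002609² + 0.001369²) = 0.001394

0.00139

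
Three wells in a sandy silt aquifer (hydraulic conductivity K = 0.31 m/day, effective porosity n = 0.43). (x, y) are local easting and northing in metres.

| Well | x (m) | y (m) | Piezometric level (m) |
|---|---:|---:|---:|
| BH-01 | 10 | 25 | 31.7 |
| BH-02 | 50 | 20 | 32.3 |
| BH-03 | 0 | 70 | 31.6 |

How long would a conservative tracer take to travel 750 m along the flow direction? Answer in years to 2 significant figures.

190 years

Taking BH-01 as reference: BH-02−BH-01 = (40, -5, +0.6); BH-03−BH-01 = (-10, 45, -0.1).
Solve a·Δx + b·Δy = Δh: det = 40·45 − (-10)·(-5) = 1750.
∂h/∂x = [(+0.6)·45 − (-0.1)·(-5)] / 1750 = +0.01514
∂h/∂y = [40·(-0.1) − (-10)·(+0.6)] / 1750 = +0.001143
|∇h| = √(0.01514² + 0.001143²) = 0.01518
Seepage velocity v = K·i/n = 0.31 × 0.01518 / 0.43 = 0.01094 m/day.
t = 750 / 0.01094 = 6.856e+04 days = 188 years.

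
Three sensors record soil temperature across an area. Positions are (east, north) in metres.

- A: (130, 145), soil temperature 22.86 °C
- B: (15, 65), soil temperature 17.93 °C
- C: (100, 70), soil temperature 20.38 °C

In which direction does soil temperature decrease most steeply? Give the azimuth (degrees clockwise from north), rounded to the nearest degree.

231°

Differences from A: to B (Δx, Δy, Δh) = (-115, -80, -4.93); to C = (-30, -75, -2.48).
Solve a·Δx + b·Δy = ΔT: det = (-115)·(-75) − (-30)·(-80) = 6225.
∂T/∂x = [(-4.93)·(-75) − (-2.48)·(-80)] / 6225 = +0.02753
∂T/∂y = [(-115)·(-2.48) − (-30)·(-4.93)] / 6225 = +0.02206
Steepest decrease is along −∇f: components (-0.02753 E, -0.02206 N).
Azimuth = atan2(-0.02753, -0.02206) = 231.3° ≈ 231°.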